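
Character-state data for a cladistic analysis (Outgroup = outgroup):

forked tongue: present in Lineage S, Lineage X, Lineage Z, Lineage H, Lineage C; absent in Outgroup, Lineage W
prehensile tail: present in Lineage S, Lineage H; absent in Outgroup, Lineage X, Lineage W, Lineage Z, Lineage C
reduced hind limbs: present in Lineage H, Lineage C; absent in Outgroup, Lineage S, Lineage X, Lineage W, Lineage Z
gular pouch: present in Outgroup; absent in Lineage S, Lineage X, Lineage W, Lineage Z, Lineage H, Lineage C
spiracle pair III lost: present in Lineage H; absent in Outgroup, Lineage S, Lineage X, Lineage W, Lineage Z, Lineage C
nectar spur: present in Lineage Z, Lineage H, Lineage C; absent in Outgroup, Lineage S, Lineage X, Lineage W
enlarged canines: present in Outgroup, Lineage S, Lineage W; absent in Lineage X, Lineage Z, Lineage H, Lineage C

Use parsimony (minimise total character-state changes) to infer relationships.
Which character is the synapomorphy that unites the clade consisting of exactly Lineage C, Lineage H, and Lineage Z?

nectar spur

Character polarity is set by the outgroup: the derived state is whichever differs from the outgroup's state, so for gular pouch, enlarged canines the derived state is 'absent', and for the remaining characters it is 'present'.
forked tongue: derived state 'present' in Lineage C, Lineage H, Lineage S, Lineage X, and Lineage Z only — synapomorphy for {Lineage C, Lineage H, Lineage S, Lineage X, Lineage Z}.
prehensile tail (state 'present') occurs in Lineage H and Lineage S but conflicts with the nesting implied by the other characters — most parsimoniously interpreted as homoplasy.
reduced hind limbs (derived state 'present') is shared by Lineage C and Lineage H — a synapomorphy uniting that clade.
All ingroup taxa share the derived state 'absent' for gular pouch; it defines the ingroup but does not resolve relationships within it.
spiracle pair III lost (derived state 'present') is unique to Lineage H (autapomorphy; uninformative for grouping).
nectar spur: derived state 'present' in Lineage C, Lineage H, and Lineage Z only — synapomorphy for {Lineage C, Lineage H, Lineage Z}.
Only Lineage C, Lineage H, Lineage X, and Lineage Z show the derived state 'absent' for enlarged canines, supporting them as a clade.
Most parsimonious ingroup topology: ((Lineage S,(Lineage X,(Lineage Z,(Lineage H,Lineage C)))),Lineage W).
The clade {Lineage C, Lineage H, Lineage Z} is supported by nectar spur: its derived state 'present' occurs in exactly those taxa and in no other taxon (including the outgroup).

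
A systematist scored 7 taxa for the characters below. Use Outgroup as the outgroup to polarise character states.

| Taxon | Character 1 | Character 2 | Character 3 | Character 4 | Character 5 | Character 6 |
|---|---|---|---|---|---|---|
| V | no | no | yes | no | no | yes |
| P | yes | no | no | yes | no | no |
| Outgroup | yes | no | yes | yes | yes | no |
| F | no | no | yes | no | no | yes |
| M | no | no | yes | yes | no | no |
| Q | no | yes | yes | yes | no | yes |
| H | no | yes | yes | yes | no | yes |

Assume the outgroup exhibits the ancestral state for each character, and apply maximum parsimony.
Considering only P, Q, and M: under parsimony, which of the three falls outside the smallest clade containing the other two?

Character polarity is set by the outgroup: the derived state is whichever differs from the outgroup's state, so for Character 1, Character 3, Character 4, Character 5 the derived state is 'no', and for the remaining characters it is 'yes'.
Only F, H, M, Q, and V show the derived state 'no' for Character 1, supporting them as a clade.
Character 2 (derived state 'yes') is shared by H and Q — a synapomorphy uniting that clade.
Character 3: derived state 'no' in P only — an autapomorphy, so it tells us nothing about relationships among taxa.
Only F and V show the derived state 'no' for Character 4, supporting them as a clade.
Character 5 (derived state 'no') is shared by all ingroup taxa — unites the whole ingroup.
Character 6: derived state 'yes' in F, H, Q, and V only — synapomorphy for {F, H, Q, V}.
Most parsimonious ingroup topology: ((((F,V),(H,Q)),M),P).
M and Q share a more recent common ancestor with each other than either does with P, so P is the least closely related of the three.

P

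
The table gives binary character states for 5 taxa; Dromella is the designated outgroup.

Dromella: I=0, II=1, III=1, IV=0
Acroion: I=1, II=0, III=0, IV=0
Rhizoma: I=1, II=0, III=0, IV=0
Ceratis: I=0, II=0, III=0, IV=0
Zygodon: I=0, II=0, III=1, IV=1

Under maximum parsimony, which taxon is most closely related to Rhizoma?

Character polarity is set by the outgroup: the derived state is whichever differs from the outgroup's state, so for II, III the derived state is '0', and for the remaining characters it is '1'.
I: derived state '1' in Acroion and Rhizoma only — synapomorphy for {Acroion, Rhizoma}.
All ingroup taxa share the derived state '0' for II; it defines the ingroup but does not resolve relationships within it.
III: derived state '0' in Acroion, Ceratis, and Rhizoma only — synapomorphy for {Acroion, Ceratis, Rhizoma}.
IV (derived state '1') is unique to Zygodon (autapomorphy; uninformative for grouping).
Most parsimonious ingroup topology: (((Acroion,Rhizoma),Ceratis),Zygodon).
Rhizoma and Acroion form a cherry on this tree, so they are sister taxa.

Acroion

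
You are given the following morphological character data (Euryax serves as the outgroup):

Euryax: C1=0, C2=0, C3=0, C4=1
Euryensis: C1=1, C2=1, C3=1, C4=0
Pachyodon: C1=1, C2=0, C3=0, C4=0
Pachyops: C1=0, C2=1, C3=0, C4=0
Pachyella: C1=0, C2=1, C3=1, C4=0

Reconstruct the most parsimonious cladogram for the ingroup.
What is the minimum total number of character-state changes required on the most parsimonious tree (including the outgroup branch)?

Character polarity is set by the outgroup: the derived state is whichever differs from the outgroup's state, so for C4 the derived state is '0', and for the remaining characters it is '1'.
C1 (state '1') occurs in Euryensis and Pachyodon but conflicts with the nesting implied by the other characters — most parsimoniously interpreted as homoplasy.
C2 (derived state '1') is shared by Euryensis, Pachyella, and Pachyops — a synapomorphy uniting that clade.
Only Euryensis and Pachyella show the derived state '1' for C3, supporting them as a clade.
C4 (derived state '0') is shared by all ingroup taxa — unites the whole ingroup.
Most parsimonious ingroup topology: (((Euryensis,Pachyella),Pachyops),Pachyodon).
Changes per character on this tree: C1: 2; C2: 1; C3: 1; C4: 1.
Total = 5.

5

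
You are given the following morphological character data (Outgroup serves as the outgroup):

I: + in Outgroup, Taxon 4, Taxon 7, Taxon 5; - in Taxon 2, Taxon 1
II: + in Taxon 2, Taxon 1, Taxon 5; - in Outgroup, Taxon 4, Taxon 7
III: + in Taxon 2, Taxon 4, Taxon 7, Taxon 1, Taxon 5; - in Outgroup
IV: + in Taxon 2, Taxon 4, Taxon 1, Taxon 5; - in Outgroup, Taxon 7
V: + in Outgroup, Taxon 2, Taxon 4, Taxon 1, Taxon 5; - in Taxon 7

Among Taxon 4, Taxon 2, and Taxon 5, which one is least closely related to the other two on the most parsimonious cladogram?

Taxon 4

Character polarity is set by the outgroup: the derived state is whichever differs from the outgroup's state, so for I, V the derived state is '-', and for the remaining characters it is '+'.
Only Taxon 1 and Taxon 2 show the derived state '-' for I, supporting them as a clade.
II (derived state '+') is shared by Taxon 1, Taxon 2, and Taxon 5 — a synapomorphy uniting that clade.
All ingroup taxa share the derived state '+' for III; it defines the ingroup but does not resolve relationships within it.
IV (derived state '+') is shared by Taxon 1, Taxon 2, Taxon 4, and Taxon 5 — a synapomorphy uniting that clade.
V: derived state '-' in Taxon 7 only — an autapomorphy, so it tells us nothing about relationships among taxa.
Most parsimonious ingroup topology: ((((Taxon 2,Taxon 1),Taxon 5),Taxon 4),Taxon 7).
Taxon 5 and Taxon 2 share a more recent common ancestor with each other than either does with Taxon 4, so Taxon 4 is the least closely related of the three.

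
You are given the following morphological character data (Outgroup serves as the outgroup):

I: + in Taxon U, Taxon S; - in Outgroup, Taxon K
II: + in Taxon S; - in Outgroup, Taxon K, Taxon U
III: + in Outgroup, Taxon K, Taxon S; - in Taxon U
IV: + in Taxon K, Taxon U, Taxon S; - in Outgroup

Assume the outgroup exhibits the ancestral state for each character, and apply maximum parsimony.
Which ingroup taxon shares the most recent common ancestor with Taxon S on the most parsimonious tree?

Character polarity is set by the outgroup: the derived state is whichever differs from the outgroup's state, so for III the derived state is '-', and for the remaining characters it is '+'.
I (derived state '+') is shared by Taxon S and Taxon U — a synapomorphy uniting that clade.
II: derived state '+' in Taxon S only — an autapomorphy, so it tells us nothing about relationships among taxa.
III: derived state '-' in Taxon U only — an autapomorphy, so it tells us nothing about relationships among taxa.
All ingroup taxa share the derived state '+' for IV; it defines the ingroup but does not resolve relationships within it.
Most parsimonious ingroup topology: (Taxon K,(Taxon U,Taxon S)).
Taxon S and Taxon U form a cherry on this tree, so they are sister taxa.

Taxon U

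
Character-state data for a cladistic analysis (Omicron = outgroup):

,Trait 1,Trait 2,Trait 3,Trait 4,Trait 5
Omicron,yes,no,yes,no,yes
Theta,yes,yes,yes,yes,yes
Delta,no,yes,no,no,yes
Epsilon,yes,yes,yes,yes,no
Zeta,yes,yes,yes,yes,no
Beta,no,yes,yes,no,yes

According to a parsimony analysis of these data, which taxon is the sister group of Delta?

Character polarity is set by the outgroup: the derived state is whichever differs from the outgroup's state, so for Trait 1, Trait 3, Trait 5 the derived state is 'no', and for the remaining characters it is 'yes'.
Trait 1: derived state 'no' in Beta and Delta only — synapomorphy for {Beta, Delta}.
All ingroup taxa share the derived state 'yes' for Trait 2; it defines the ingroup but does not resolve relationships within it.
Trait 3 (derived state 'no') is unique to Delta (autapomorphy; uninformative for grouping).
Trait 4 (derived state 'yes') is shared by Epsilon, Theta, and Zeta — a synapomorphy uniting that clade.
Trait 5 (derived state 'no') is shared by Epsilon and Zeta — a synapomorphy uniting that clade.
Most parsimonious ingroup topology: ((Theta,(Epsilon,Zeta)),(Delta,Beta)).
Delta and Beta form a cherry on this tree, so they are sister taxa.

Beta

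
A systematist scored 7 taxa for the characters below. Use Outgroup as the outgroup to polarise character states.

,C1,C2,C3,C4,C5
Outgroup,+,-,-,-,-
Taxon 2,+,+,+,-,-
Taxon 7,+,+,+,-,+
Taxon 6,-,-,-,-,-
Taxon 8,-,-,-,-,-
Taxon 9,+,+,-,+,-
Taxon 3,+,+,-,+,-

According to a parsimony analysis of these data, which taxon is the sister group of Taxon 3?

Taxon 9

Character polarity is set by the outgroup: the derived state is whichever differs from the outgroup's state, so for C1 the derived state is '-', and for the remaining characters it is '+'.
C1: derived state '-' in Taxon 6 and Taxon 8 only — synapomorphy for {Taxon 6, Taxon 8}.
Only Taxon 2, Taxon 3, Taxon 7, and Taxon 9 show the derived state '+' for C2, supporting them as a clade.
C3: derived state '+' in Taxon 2 and Taxon 7 only — synapomorphy for {Taxon 2, Taxon 7}.
Only Taxon 3 and Taxon 9 show the derived state '+' for C4, supporting them as a clade.
C5: derived state '+' in Taxon 7 only — an autapomorphy, so it tells us nothing about relationships among taxa.
Most parsimonious ingroup topology: (((Taxon 2,Taxon 7),(Taxon 9,Taxon 3)),(Taxon 6,Taxon 8)).
Taxon 3 and Taxon 9 form a cherry on this tree, so they are sister taxa.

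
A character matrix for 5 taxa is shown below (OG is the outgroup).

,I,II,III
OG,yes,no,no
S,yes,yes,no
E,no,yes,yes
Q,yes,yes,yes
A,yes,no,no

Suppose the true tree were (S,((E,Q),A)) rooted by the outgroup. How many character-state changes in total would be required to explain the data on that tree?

4

Map each character onto (S,((E,Q),A)) (rooted by OG) and count the minimum state changes it requires (Fitch parsimony):
I: 1; II: 2; III: 1.
Total tree length = 4.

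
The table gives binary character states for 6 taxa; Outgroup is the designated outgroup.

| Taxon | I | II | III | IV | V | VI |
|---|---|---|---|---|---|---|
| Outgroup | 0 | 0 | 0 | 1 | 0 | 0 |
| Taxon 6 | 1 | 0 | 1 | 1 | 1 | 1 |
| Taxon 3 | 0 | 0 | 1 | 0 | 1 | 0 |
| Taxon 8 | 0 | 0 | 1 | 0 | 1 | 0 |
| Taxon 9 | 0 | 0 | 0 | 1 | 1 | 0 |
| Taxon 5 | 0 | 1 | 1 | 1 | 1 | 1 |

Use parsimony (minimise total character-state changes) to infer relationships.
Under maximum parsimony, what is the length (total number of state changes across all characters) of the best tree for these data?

6

Character polarity is set by the outgroup: the derived state is whichever differs from the outgroup's state, so for IV the derived state is '0', and for the remaining characters it is '1'.
I: derived state '1' in Taxon 6 only — an autapomorphy, so it tells us nothing about relationships among taxa.
II (derived state '1') is unique to Taxon 5 (autapomorphy; uninformative for grouping).
Only Taxon 3, Taxon 5, Taxon 6, and Taxon 8 show the derived state '1' for III, supporting them as a clade.
IV (derived state '0') is shared by Taxon 3 and Taxon 8 — a synapomorphy uniting that clade.
V (derived state '1') is shared by all ingroup taxa — unites the whole ingroup.
VI: derived state '1' in Taxon 5 and Taxon 6 only — synapomorphy for {Taxon 5, Taxon 6}.
Most parsimonious ingroup topology: (((Taxon 6,Taxon 5),(Taxon 3,Taxon 8)),Taxon 9).
Changes per character on this tree: I: 1; II: 1; III: 1; IV: 1; V: 1; VI: 1.
Total = 6.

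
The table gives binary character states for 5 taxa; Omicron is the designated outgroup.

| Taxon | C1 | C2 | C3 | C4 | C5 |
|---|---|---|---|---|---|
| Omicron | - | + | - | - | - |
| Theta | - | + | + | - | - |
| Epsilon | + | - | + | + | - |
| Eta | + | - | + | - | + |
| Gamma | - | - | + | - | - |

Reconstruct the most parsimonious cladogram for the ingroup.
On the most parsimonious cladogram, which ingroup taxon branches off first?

Character polarity is set by the outgroup: the derived state is whichever differs from the outgroup's state, so for C2 the derived state is '-', and for the remaining characters it is '+'.
C1: derived state '+' in Epsilon and Eta only — synapomorphy for {Epsilon, Eta}.
C2: derived state '-' in Epsilon, Eta, and Gamma only — synapomorphy for {Epsilon, Eta, Gamma}.
C3 (derived state '+') is shared by all ingroup taxa — unites the whole ingroup.
C4 (derived state '+') is unique to Epsilon (autapomorphy; uninformative for grouping).
C5 (derived state '+') is unique to Eta (autapomorphy; uninformative for grouping).
Most parsimonious ingroup topology: (Theta,((Epsilon,Eta),Gamma)).
Theta is sister to the clade containing all other ingroup taxa, so it is the earliest-diverging (most basal) ingroup lineage.

Theta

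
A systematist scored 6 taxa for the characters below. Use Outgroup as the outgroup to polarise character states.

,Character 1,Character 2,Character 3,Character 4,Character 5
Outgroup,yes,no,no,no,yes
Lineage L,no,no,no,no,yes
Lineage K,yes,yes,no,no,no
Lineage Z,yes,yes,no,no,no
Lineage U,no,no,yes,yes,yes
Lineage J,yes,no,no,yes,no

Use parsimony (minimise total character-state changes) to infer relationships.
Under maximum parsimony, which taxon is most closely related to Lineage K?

Lineage Z

Character polarity is set by the outgroup: the derived state is whichever differs from the outgroup's state, so for Character 1, Character 5 the derived state is 'no', and for the remaining characters it is 'yes'.
Character 1: derived state 'no' in Lineage L and Lineage U only — synapomorphy for {Lineage L, Lineage U}.
Only Lineage K and Lineage Z show the derived state 'yes' for Character 2, supporting them as a clade.
Character 3 (derived state 'yes') is unique to Lineage U (autapomorphy; uninformative for grouping).
Character 4 groups Lineage J and Lineage U, which is incompatible with the clades supported by the remaining characters; treating it as convergent (homoplasy) costs fewer steps than any alternative tree.
Character 5: derived state 'no' in Lineage J, Lineage K, and Lineage Z only — synapomorphy for {Lineage J, Lineage K, Lineage Z}.
Most parsimonious ingroup topology: ((Lineage L,Lineage U),((Lineage K,Lineage Z),Lineage J)).
Lineage K and Lineage Z form a cherry on this tree, so they are sister taxa.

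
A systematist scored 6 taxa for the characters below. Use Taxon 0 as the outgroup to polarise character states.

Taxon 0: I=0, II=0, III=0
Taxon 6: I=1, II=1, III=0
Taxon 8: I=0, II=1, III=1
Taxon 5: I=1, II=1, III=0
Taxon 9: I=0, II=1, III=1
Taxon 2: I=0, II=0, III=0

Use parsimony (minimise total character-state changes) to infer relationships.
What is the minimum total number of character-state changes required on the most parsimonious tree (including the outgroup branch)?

The outgroup has state '0' for every character, so '1' is the derived state throughout.
I (derived state '1') is shared by Taxon 5 and Taxon 6 — a synapomorphy uniting that clade.
II: derived state '1' in Taxon 5, Taxon 6, Taxon 8, and Taxon 9 only — synapomorphy for {Taxon 5, Taxon 6, Taxon 8, Taxon 9}.
III (derived state '1') is shared by Taxon 8 and Taxon 9 — a synapomorphy uniting that clade.
Most parsimonious ingroup topology: (((Taxon 6,Taxon 5),(Taxon 8,Taxon 9)),Taxon 2).
Changes per character on this tree: I: 1; II: 1; III: 1.
Total = 3.

3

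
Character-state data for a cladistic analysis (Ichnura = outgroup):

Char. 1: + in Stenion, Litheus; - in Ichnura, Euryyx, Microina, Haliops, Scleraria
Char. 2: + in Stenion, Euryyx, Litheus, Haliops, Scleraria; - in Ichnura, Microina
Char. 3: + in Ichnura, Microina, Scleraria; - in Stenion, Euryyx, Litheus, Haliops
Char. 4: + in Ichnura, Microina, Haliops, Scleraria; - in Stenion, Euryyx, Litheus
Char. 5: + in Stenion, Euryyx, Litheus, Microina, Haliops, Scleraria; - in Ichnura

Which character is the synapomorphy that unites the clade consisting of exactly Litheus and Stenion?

Char. 1

Character polarity is set by the outgroup: the derived state is whichever differs from the outgroup's state, so for Char. 3, Char. 4 the derived state is '-', and for the remaining characters it is '+'.
Char. 1: derived state '+' in Litheus and Stenion only — synapomorphy for {Litheus, Stenion}.
Char. 2: derived state '+' in Euryyx, Haliops, Litheus, Scleraria, and Stenion only — synapomorphy for {Euryyx, Haliops, Litheus, Scleraria, Stenion}.
Only Euryyx, Haliops, Litheus, and Stenion show the derived state '-' for Char. 3, supporting them as a clade.
Char. 4 (derived state '-') is shared by Euryyx, Litheus, and Stenion — a synapomorphy uniting that clade.
Char. 5 (derived state '+') is shared by all ingroup taxa — unites the whole ingroup.
Most parsimonious ingroup topology: (((((Stenion,Litheus),Euryyx),Haliops),Scleraria),Microina).
The clade {Litheus, Stenion} is supported by Char. 1: its derived state '+' occurs in exactly those taxa and in no other taxon (including the outgroup).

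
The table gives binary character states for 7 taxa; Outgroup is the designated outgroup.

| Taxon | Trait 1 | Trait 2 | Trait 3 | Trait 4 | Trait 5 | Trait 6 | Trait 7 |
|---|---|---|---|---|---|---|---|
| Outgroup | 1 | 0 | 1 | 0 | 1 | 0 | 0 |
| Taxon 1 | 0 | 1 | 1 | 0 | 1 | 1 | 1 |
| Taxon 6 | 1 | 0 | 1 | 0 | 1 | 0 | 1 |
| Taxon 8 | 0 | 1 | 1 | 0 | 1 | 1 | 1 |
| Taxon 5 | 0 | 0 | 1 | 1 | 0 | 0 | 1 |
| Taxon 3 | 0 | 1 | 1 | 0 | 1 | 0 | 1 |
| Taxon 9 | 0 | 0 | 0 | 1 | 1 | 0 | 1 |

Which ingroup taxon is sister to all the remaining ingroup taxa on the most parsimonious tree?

Character polarity is set by the outgroup: the derived state is whichever differs from the outgroup's state, so for Trait 1, Trait 3, Trait 5 the derived state is '0', and for the remaining characters it is '1'.
Only Taxon 1, Taxon 3, Taxon 5, Taxon 8, and Taxon 9 show the derived state '0' for Trait 1, supporting them as a clade.
Trait 2 (derived state '1') is shared by Taxon 1, Taxon 3, and Taxon 8 — a synapomorphy uniting that clade.
Trait 3 (derived state '0') is unique to Taxon 9 (autapomorphy; uninformative for grouping).
Only Taxon 5 and Taxon 9 show the derived state '1' for Trait 4, supporting them as a clade.
Trait 5: derived state '0' in Taxon 5 only — an autapomorphy, so it tells us nothing about relationships among taxa.
Trait 6: derived state '1' in Taxon 1 and Taxon 8 only — synapomorphy for {Taxon 1, Taxon 8}.
All ingroup taxa share the derived state '1' for Trait 7; it defines the ingroup but does not resolve relationships within it.
Most parsimonious ingroup topology: ((((Taxon 1,Taxon 8),Taxon 3),(Taxon 5,Taxon 9)),Taxon 6).
Taxon 6 is sister to the clade containing all other ingroup taxa, so it is the earliest-diverging (most basal) ingroup lineage.

Taxon 6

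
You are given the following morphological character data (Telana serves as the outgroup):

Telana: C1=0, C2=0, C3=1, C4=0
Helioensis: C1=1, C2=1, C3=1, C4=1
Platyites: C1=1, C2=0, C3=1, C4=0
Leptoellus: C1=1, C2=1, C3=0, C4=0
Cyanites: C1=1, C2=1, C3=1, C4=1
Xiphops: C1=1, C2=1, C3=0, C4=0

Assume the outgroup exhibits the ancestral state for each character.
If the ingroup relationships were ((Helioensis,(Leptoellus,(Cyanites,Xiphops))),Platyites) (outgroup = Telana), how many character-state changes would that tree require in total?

Map each character onto ((Helioensis,(Leptoellus,(Cyanites,Xiphops))),Platyites) (rooted by Telana) and count the minimum state changes it requires (Fitch parsimony):
C1: 1; C2: 1; C3: 2; C4: 2.
Total tree length = 6.

6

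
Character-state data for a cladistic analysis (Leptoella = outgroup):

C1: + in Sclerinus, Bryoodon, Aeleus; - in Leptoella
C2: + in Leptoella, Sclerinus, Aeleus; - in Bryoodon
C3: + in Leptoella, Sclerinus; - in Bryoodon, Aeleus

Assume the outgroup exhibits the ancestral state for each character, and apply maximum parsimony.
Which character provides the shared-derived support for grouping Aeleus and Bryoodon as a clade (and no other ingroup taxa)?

C3

Character polarity is set by the outgroup: the derived state is whichever differs from the outgroup's state, so for C2, C3 the derived state is '-', and for the remaining characters it is '+'.
C1 (derived state '+') is shared by all ingroup taxa — unites the whole ingroup.
C2: derived state '-' in Bryoodon only — an autapomorphy, so it tells us nothing about relationships among taxa.
C3 (derived state '-') is shared by Aeleus and Bryoodon — a synapomorphy uniting that clade.
Most parsimonious ingroup topology: (Sclerinus,(Bryoodon,Aeleus)).
The clade {Aeleus, Bryoodon} is supported by C3: its derived state '-' occurs in exactly those taxa and in no other taxon (including the outgroup).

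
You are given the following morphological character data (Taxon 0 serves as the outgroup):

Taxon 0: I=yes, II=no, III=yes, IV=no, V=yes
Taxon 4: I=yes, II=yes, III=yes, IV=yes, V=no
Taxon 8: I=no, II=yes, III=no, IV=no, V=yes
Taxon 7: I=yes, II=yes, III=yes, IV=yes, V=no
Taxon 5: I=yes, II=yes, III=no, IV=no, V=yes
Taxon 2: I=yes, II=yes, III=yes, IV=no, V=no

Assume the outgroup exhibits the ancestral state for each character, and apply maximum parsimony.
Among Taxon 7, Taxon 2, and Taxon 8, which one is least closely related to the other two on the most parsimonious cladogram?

Character polarity is set by the outgroup: the derived state is whichever differs from the outgroup's state, so for I, III, V the derived state is 'no', and for the remaining characters it is 'yes'.
I: derived state 'no' in Taxon 8 only — an autapomorphy, so it tells us nothing about relationships among taxa.
All ingroup taxa share the derived state 'yes' for II; it defines the ingroup but does not resolve relationships within it.
Only Taxon 5 and Taxon 8 show the derived state 'no' for III, supporting them as a clade.
IV: derived state 'yes' in Taxon 4 and Taxon 7 only — synapomorphy for {Taxon 4, Taxon 7}.
Only Taxon 2, Taxon 4, and Taxon 7 show the derived state 'no' for V, supporting them as a clade.
Most parsimonious ingroup topology: (((Taxon 4,Taxon 7),Taxon 2),(Taxon 8,Taxon 5)).
Taxon 2 and Taxon 7 share a more recent common ancestor with each other than either does with Taxon 8, so Taxon 8 is the least closely related of the three.

Taxon 8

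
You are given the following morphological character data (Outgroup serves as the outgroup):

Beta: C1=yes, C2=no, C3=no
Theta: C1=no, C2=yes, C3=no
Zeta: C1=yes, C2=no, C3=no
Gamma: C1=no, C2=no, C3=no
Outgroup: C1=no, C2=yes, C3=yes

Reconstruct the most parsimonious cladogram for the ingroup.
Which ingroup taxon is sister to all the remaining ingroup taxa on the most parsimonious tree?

Theta

Character polarity is set by the outgroup: the derived state is whichever differs from the outgroup's state, so for C2, C3 the derived state is 'no', and for the remaining characters it is 'yes'.
C1: derived state 'yes' in Beta and Zeta only — synapomorphy for {Beta, Zeta}.
Only Beta, Gamma, and Zeta show the derived state 'no' for C2, supporting them as a clade.
All ingroup taxa share the derived state 'no' for C3; it defines the ingroup but does not resolve relationships within it.
Most parsimonious ingroup topology: ((Gamma,(Zeta,Beta)),Theta).
Theta is sister to the clade containing all other ingroup taxa, so it is the earliest-diverging (most basal) ingroup lineage.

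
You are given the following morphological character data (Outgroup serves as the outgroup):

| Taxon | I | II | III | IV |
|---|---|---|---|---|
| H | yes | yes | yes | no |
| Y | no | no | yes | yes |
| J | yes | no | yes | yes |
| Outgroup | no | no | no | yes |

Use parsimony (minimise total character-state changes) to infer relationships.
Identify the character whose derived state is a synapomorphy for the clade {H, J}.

I

Character polarity is set by the outgroup: the derived state is whichever differs from the outgroup's state, so for IV the derived state is 'no', and for the remaining characters it is 'yes'.
Only H and J show the derived state 'yes' for I, supporting them as a clade.
II: derived state 'yes' in H only — an autapomorphy, so it tells us nothing about relationships among taxa.
All ingroup taxa share the derived state 'yes' for III; it defines the ingroup but does not resolve relationships within it.
IV (derived state 'no') is unique to H (autapomorphy; uninformative for grouping).
Most parsimonious ingroup topology: ((J,H),Y).
The clade {H, J} is supported by I: its derived state 'yes' occurs in exactly those taxa and in no other taxon (including the outgroup).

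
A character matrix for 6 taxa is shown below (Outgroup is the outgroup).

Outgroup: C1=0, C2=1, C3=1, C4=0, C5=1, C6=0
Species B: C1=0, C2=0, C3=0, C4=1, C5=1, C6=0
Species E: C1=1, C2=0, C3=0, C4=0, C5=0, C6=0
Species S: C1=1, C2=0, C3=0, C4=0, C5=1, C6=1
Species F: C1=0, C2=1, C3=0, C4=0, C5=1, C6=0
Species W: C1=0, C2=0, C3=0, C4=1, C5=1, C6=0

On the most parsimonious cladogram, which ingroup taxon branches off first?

Character polarity is set by the outgroup: the derived state is whichever differs from the outgroup's state, so for C2, C3, C5 the derived state is '0', and for the remaining characters it is '1'.
Only Species E and Species S show the derived state '1' for C1, supporting them as a clade.
Only Species B, Species E, Species S, and Species W show the derived state '0' for C2, supporting them as a clade.
C3 (derived state '0') is shared by all ingroup taxa — unites the whole ingroup.
C4 (derived state '1') is shared by Species B and Species W — a synapomorphy uniting that clade.
C5 (derived state '0') is unique to Species E (autapomorphy; uninformative for grouping).
C6: derived state '1' in Species S only — an autapomorphy, so it tells us nothing about relationships among taxa.
Most parsimonious ingroup topology: (((Species B,Species W),(Species E,Species S)),Species F).
Species F is sister to the clade containing all other ingroup taxa, so it is the earliest-diverging (most basal) ingroup lineage.

Species F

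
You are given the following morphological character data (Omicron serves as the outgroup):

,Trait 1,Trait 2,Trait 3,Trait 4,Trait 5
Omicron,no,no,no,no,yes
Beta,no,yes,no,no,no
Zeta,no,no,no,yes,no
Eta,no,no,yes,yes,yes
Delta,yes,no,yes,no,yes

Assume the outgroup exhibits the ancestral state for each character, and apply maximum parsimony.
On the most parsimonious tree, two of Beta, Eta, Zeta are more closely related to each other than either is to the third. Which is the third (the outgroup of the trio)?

Eta

Character polarity is set by the outgroup: the derived state is whichever differs from the outgroup's state, so for Trait 5 the derived state is 'no', and for the remaining characters it is 'yes'.
Trait 1 (derived state 'yes') is unique to Delta (autapomorphy; uninformative for grouping).
Trait 2: derived state 'yes' in Beta only — an autapomorphy, so it tells us nothing about relationships among taxa.
Trait 3 (derived state 'yes') is shared by Delta and Eta — a synapomorphy uniting that clade.
Trait 4 (state 'yes') occurs in Eta and Zeta but conflicts with the nesting implied by the other characters — most parsimoniously interpreted as homoplasy.
Trait 5: derived state 'no' in Beta and Zeta only — synapomorphy for {Beta, Zeta}.
Most parsimonious ingroup topology: ((Beta,Zeta),(Eta,Delta)).
Beta and Zeta share a more recent common ancestor with each other than either does with Eta, so Eta is the least closely related of the three.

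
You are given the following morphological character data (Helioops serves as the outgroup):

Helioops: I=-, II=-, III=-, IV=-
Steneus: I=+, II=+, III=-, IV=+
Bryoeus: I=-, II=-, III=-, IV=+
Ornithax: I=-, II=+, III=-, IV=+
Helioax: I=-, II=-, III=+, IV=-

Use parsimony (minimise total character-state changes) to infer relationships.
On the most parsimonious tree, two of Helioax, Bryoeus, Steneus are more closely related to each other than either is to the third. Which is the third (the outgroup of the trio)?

Helioax

The outgroup has state '-' for every character, so '+' is the derived state throughout.
I: derived state '+' in Steneus only — an autapomorphy, so it tells us nothing about relationships among taxa.
II (derived state '+') is shared by Ornithax and Steneus — a synapomorphy uniting that clade.
III (derived state '+') is unique to Helioax (autapomorphy; uninformative for grouping).
Only Bryoeus, Ornithax, and Steneus show the derived state '+' for IV, supporting them as a clade.
Most parsimonious ingroup topology: (((Steneus,Ornithax),Bryoeus),Helioax).
Bryoeus and Steneus share a more recent common ancestor with each other than either does with Helioax, so Helioax is the least closely related of the three.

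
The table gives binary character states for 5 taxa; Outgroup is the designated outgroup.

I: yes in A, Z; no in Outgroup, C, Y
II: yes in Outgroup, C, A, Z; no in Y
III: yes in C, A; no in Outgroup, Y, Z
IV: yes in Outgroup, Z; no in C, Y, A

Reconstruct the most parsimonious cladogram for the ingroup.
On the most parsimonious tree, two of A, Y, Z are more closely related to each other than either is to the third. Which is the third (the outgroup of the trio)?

Z

Character polarity is set by the outgroup: the derived state is whichever differs from the outgroup's state, so for II, IV the derived state is 'no', and for the remaining characters it is 'yes'.
I groups A and Z, which is incompatible with the clades supported by the remaining characters; treating it as convergent (homoplasy) costs fewer steps than any alternative tree.
II (derived state 'no') is unique to Y (autapomorphy; uninformative for grouping).
III: derived state 'yes' in A and C only — synapomorphy for {A, C}.
IV: derived state 'no' in A, C, and Y only — synapomorphy for {A, C, Y}.
Most parsimonious ingroup topology: (((C,A),Y),Z).
Y and A share a more recent common ancestor with each other than either does with Z, so Z is the least closely related of the three.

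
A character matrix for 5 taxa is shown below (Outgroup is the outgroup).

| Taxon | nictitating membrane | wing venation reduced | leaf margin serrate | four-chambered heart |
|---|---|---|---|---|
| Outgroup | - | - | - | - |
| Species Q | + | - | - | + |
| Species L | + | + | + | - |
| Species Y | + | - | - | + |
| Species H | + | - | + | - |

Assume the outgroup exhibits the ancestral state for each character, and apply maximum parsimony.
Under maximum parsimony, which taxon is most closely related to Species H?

The outgroup has state '-' for every character, so '+' is the derived state throughout.
nictitating membrane (derived state '+') is shared by all ingroup taxa — unites the whole ingroup.
wing venation reduced (derived state '+') is unique to Species L (autapomorphy; uninformative for grouping).
Only Species H and Species L show the derived state '+' for leaf margin serrate, supporting them as a clade.
Only Species Q and Species Y show the derived state '+' for four-chambered heart, supporting them as a clade.
Most parsimonious ingroup topology: ((Species Q,Species Y),(Species L,Species H)).
Species H and Species L form a cherry on this tree, so they are sister taxa.

Species L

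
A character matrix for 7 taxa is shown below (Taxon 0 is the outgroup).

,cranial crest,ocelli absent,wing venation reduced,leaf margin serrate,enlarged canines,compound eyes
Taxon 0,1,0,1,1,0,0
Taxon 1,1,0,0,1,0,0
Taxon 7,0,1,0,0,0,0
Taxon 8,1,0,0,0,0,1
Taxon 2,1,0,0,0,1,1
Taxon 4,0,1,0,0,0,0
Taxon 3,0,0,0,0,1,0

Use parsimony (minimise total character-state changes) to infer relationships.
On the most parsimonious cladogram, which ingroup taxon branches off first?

Character polarity is set by the outgroup: the derived state is whichever differs from the outgroup's state, so for cranial crest, wing venation reduced, leaf margin serrate the derived state is '0', and for the remaining characters it is '1'.
cranial crest: derived state '0' in Taxon 3, Taxon 4, and Taxon 7 only — synapomorphy for {Taxon 3, Taxon 4, Taxon 7}.
Only Taxon 4 and Taxon 7 show the derived state '1' for ocelli absent, supporting them as a clade.
wing venation reduced (derived state '0') is shared by all ingroup taxa — unites the whole ingroup.
leaf margin serrate (derived state '0') is shared by Taxon 2, Taxon 3, Taxon 4, Taxon 7, and Taxon 8 — a synapomorphy uniting that clade.
enlarged canines groups Taxon 2 and Taxon 3, which is incompatible with the clades supported by the remaining characters; treating it as convergent (homoplasy) costs fewer steps than any alternative tree.
compound eyes (derived state '1') is shared by Taxon 2 and Taxon 8 — a synapomorphy uniting that clade.
Most parsimonious ingroup topology: (Taxon 1,(((Taxon 7,Taxon 4),Taxon 3),(Taxon 8,Taxon 2))).
Taxon 1 is sister to the clade containing all other ingroup taxa, so it is the earliest-diverging (most basal) ingroup lineage.

Taxon 1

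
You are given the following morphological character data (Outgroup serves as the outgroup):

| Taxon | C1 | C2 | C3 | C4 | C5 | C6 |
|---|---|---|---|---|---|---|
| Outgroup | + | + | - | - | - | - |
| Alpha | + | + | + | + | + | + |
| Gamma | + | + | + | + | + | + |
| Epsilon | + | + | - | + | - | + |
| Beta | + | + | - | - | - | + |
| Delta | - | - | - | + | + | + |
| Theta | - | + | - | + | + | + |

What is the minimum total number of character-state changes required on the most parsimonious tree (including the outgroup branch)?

Character polarity is set by the outgroup: the derived state is whichever differs from the outgroup's state, so for C1, C2 the derived state is '-', and for the remaining characters it is '+'.
C1: derived state '-' in Delta and Theta only — synapomorphy for {Delta, Theta}.
C2 (derived state '-') is unique to Delta (autapomorphy; uninformative for grouping).
C3: derived state '+' in Alpha and Gamma only — synapomorphy for {Alpha, Gamma}.
C4 (derived state '+') is shared by Alpha, Delta, Epsilon, Gamma, and Theta — a synapomorphy uniting that clade.
C5 (derived state '+') is shared by Alpha, Delta, Gamma, and Theta — a synapomorphy uniting that clade.
All ingroup taxa share the derived state '+' for C6; it defines the ingroup but does not resolve relationships within it.
Most parsimonious ingroup topology: ((((Alpha,Gamma),(Delta,Theta)),Epsilon),Beta).
Changes per character on this tree: C1: 1; C2: 1; C3: 1; C4: 1; C5: 1; C6: 1.
Total = 6.

6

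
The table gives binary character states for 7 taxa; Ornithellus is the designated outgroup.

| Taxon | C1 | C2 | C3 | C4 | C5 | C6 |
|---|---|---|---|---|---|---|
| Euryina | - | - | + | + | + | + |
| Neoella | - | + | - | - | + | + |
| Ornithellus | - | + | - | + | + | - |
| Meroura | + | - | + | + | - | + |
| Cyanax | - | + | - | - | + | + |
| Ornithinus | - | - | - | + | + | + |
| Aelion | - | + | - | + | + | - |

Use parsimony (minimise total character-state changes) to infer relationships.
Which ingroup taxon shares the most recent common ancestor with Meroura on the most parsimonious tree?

Euryina

Character polarity is set by the outgroup: the derived state is whichever differs from the outgroup's state, so for C2, C4, C5 the derived state is '-', and for the remaining characters it is '+'.
C1: derived state '+' in Meroura only — an autapomorphy, so it tells us nothing about relationships among taxa.
C2 (derived state '-') is shared by Euryina, Meroura, and Ornithinus — a synapomorphy uniting that clade.
C3 (derived state '+') is shared by Euryina and Meroura — a synapomorphy uniting that clade.
C4 (derived state '-') is shared by Cyanax and Neoella — a synapomorphy uniting that clade.
C5: derived state '-' in Meroura only — an autapomorphy, so it tells us nothing about relationships among taxa.
Only Cyanax, Euryina, Meroura, Neoella, and Ornithinus show the derived state '+' for C6, supporting them as a clade.
Most parsimonious ingroup topology: (((Cyanax,Neoella),(Ornithinus,(Euryina,Meroura))),Aelion).
Meroura and Euryina form a cherry on this tree, so they are sister taxa.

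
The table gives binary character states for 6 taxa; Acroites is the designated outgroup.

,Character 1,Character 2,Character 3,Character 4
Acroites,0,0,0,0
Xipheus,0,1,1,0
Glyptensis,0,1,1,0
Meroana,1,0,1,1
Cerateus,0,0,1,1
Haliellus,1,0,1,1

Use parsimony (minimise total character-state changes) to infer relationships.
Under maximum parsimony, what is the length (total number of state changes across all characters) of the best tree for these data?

4

The outgroup has state '0' for every character, so '1' is the derived state throughout.
Only Haliellus and Meroana show the derived state '1' for Character 1, supporting them as a clade.
Only Glyptensis and Xipheus show the derived state '1' for Character 2, supporting them as a clade.
Character 3 (derived state '1') is shared by all ingroup taxa — unites the whole ingroup.
Character 4: derived state '1' in Cerateus, Haliellus, and Meroana only — synapomorphy for {Cerateus, Haliellus, Meroana}.
Most parsimonious ingroup topology: ((Xipheus,Glyptensis),((Meroana,Haliellus),Cerateus)).
Changes per character on this tree: Character 1: 1; Character 2: 1; Character 3: 1; Character 4: 1.
Total = 4.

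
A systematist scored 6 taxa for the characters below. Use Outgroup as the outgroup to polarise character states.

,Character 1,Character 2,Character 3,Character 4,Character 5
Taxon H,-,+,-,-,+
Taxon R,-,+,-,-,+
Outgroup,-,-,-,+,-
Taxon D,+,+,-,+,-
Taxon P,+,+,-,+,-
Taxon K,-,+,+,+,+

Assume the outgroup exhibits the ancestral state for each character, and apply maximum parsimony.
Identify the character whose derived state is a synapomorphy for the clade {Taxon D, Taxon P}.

Character 1

Character polarity is set by the outgroup: the derived state is whichever differs from the outgroup's state, so for Character 4 the derived state is '-', and for the remaining characters it is '+'.
Character 1: derived state '+' in Taxon D and Taxon P only — synapomorphy for {Taxon D, Taxon P}.
All ingroup taxa share the derived state '+' for Character 2; it defines the ingroup but does not resolve relationships within it.
Character 3: derived state '+' in Taxon K only — an autapomorphy, so it tells us nothing about relationships among taxa.
Character 4 (derived state '-') is shared by Taxon H and Taxon R — a synapomorphy uniting that clade.
Character 5 (derived state '+') is shared by Taxon H, Taxon K, and Taxon R — a synapomorphy uniting that clade.
Most parsimonious ingroup topology: (((Taxon H,Taxon R),Taxon K),(Taxon D,Taxon P)).
The clade {Taxon D, Taxon P} is supported by Character 1: its derived state '+' occurs in exactly those taxa and in no other taxon (including the outgroup).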